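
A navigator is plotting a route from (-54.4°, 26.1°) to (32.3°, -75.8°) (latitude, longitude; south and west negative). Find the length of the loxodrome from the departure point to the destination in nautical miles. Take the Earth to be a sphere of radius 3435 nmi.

7449 nmi

Rhumb course C = atan2(Δλ, Δψ) with Δψ = ln[tan(π/4+φ₂/2)/tan(π/4+φ₁/2)] = +1.7323, Δλ = -1.7785 → C = 314.25°
d = R·|Δφ| / |cos C| = 3435·1.51320 / 0.69775 = 7449 nmi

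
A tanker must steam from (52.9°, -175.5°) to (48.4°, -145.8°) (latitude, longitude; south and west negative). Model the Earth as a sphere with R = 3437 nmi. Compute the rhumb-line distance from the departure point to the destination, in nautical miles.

Δψ = ln[tan(π/4+φ₂/2)/tan(π/4+φ₁/2)] = -0.1240;  Δφ = -0.0785 rad,  Δλ = +0.5184 rad
q = Δφ/Δψ = 0.6334
d = R·√(Δφ² + q²Δλ²) = 3437·0.33760 = 1160 nmi

1160 nmi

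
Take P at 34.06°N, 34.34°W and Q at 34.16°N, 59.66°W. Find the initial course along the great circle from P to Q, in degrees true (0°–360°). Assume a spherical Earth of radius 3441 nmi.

θ = atan2( sin Δλ·cos φ₂ ,  cos φ₁ sin φ₂ − sin φ₁ cos φ₂ cos Δλ )
  = atan2(-0.3539, +0.0463) = 277.45°

277.4°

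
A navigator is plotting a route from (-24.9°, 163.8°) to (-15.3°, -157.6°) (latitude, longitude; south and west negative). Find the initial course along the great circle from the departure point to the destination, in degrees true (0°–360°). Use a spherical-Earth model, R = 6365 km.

82.6°

θ = atan2( sin Δλ·cos φ₂ ,  cos φ₁ sin φ₂ − sin φ₁ cos φ₂ cos Δλ )
  = atan2(+0.6018, +0.0780) = 82.61°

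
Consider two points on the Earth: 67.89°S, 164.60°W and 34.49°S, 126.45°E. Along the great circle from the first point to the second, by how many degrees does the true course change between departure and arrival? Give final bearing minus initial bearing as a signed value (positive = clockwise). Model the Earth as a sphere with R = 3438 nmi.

+58.4°

Initial bearing θ₁ = atan2(sin Δλ cos φ₂, cos φ₁ sin φ₂ − sin φ₁ cos φ₂ cos Δλ) = 274.54°
Final bearing θ₂ = (initial bearing from the destination back to the start) + 180° = 332.92°
Δθ = θ₂ − θ₁ = +58.4°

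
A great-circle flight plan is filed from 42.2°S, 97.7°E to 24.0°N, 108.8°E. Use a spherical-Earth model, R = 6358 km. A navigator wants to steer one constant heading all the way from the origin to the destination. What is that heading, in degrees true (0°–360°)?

Meridional parts: M(φ₁)=-0.8139, M(φ₂)=+0.4317 → ΔM = +1.2456;  Δλ = +0.1937 rad
tan C = Δλ / ΔM = +0.1555 → C = 8.84°

8.8°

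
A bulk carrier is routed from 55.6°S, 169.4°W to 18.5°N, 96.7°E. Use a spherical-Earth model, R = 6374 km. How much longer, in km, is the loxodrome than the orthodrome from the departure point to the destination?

Great circle: cos σ = sin φ₁ sin φ₂ + cos φ₁ cos φ₂ cos Δλ,  σ = 1.8737 rad → d_gc = 11942.7 km
Rhumb line: Δψ = +1.5013, q = Δφ/Δψ = 0.8615, d_rh = R√(Δφ²+q²Δλ²) = 12203.9 km
Excess = 12203.9 − 11942.7 = 261.2 ≈ 261 km

261 km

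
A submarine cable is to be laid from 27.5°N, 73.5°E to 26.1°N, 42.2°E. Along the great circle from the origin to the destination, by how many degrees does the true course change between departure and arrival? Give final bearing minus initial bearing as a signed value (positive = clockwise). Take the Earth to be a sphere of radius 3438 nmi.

-14.4°

Initial bearing θ₁ = atan2(sin Δλ cos φ₂, cos φ₁ sin φ₂ − sin φ₁ cos φ₂ cos Δλ) = 274.40°
Final bearing θ₂ = (initial bearing from the destination back to the start) + 180° = 260.00°
Δθ = θ₂ − θ₁ = -14.4°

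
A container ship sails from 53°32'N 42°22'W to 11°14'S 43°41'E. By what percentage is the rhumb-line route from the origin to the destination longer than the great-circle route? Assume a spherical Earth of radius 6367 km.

2.0%

Great circle: σ = 1.6876 rad → d_gc = Rσ = 10744.7 km
Rhumb: Δφ = -1.1304, Δλ = +1.5019, Δψ = -1.3077, q = Δφ/Δψ = 0.8644 → d_rh = R√(Δφ²+q²Δλ²) = 10959.9 km
Excess = (10959.9 − 10744.7) / 10744.7 = 215.2 / 10744.7 = 2.00% ≈ 2.0%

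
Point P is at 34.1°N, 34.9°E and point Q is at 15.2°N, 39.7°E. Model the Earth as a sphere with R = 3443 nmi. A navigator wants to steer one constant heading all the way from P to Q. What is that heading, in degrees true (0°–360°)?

Δψ = ln[tan(π/4+φ₂/2)/tan(π/4+φ₁/2)] = -0.3653
Δλ = +0.0838 rad (taken the short way round)
course = atan2(Δλ, Δψ) = 167.08°

167.1°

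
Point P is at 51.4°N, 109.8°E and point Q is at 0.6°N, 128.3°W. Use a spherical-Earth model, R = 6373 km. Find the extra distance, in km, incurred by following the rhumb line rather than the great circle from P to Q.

782 km

Great circle: cos σ = sin φ₁ sin φ₂ + cos φ₁ cos φ₂ cos Δλ,  σ = 1.8981 rad → d_gc = 12096.5 km
Rhumb line: Δψ = -1.0388, q = Δφ/Δψ = 0.8535, d_rh = R√(Δφ²+q²Δλ²) = 12878.5 km
Excess = 12878.5 − 12096.5 = 782.0 ≈ 782 km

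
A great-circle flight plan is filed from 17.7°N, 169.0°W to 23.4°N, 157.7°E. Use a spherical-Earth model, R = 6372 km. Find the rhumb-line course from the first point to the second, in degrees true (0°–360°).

280.4°

Meridional parts: M(φ₁)=+0.3140, M(φ₂)=+0.4203 → ΔM = +0.1063;  Δλ = -0.5812 rad
tan C = Δλ / ΔM = -5.4675 → C = 280.36°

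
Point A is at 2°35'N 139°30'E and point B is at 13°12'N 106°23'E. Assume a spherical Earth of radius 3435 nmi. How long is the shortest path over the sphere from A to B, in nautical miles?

Haversine: a = sin²(Δφ/2)+cos φ₁ cos φ₂ sin²(Δλ/2) = 0.08755;  σ = 2·atan2(√a,√(1−a))
σ = 34.422° → d = Rσ = 3435·0.60078 = 2064 nmi

2064 nmi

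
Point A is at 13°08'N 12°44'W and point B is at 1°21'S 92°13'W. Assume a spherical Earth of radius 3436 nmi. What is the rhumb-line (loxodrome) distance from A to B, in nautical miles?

Rhumb course C = atan2(Δλ, Δψ) with Δψ = ln[tan(π/4+φ₂/2)/tan(π/4+φ₁/2)] = -0.2548, Δλ = -1.3872 → C = 259.59°
d = R·|Δφ| / |cos C| = 3436·0.25278 / 0.18066 = 4808 nmi

4808 nmi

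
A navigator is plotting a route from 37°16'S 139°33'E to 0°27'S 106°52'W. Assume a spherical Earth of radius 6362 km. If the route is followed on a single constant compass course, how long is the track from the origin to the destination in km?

12373 km

Δψ = ln[tan(π/4+φ₂/2)/tan(π/4+φ₁/2)] = +0.6940;  Δφ = +0.6426 rad,  Δλ = +1.9824 rad
q = Δφ/Δψ = 0.9259
d = R·√(Δφ² + q²Δλ²) = 6362·1.94480 = 12373 km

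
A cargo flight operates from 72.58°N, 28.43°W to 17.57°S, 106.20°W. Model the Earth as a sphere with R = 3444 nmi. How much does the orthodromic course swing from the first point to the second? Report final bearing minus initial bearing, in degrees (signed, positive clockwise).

At departure: θ₁ = atan2(sin Δλ cos φ₂, cos φ₁ sin φ₂ − sin φ₁ cos φ₂ cos Δλ) = 253.10°
At arrival: θ₂ = atan2(sin Δλ cos φ₁, −cos φ₂ sin φ₁ + sin φ₂ cos φ₁ cos Δλ) = 197.49°
Δθ = θ₂ − θ₁ = -55.6°

-55.6°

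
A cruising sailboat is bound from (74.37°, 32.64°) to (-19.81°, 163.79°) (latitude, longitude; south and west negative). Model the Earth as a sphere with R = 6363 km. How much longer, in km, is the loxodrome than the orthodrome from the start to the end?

1358 km

Great circle: cos σ = sin φ₁ sin φ₂ + cos φ₁ cos φ₂ cos Δλ,  σ = 2.0865 rad → d_gc = 13276.6 km
Rhumb line: Δψ = -2.3388, q = Δφ/Δψ = 0.7028, d_rh = R√(Δφ²+q²Δλ²) = 14634.9 km
Excess = 14634.9 − 13276.6 = 1358.3 ≈ 1358 km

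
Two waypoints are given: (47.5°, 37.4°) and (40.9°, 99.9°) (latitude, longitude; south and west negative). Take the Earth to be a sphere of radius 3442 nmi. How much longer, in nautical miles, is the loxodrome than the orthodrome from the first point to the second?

Great circle: cos σ = sin φ₁ sin φ₂ + cos φ₁ cos φ₂ cos Δλ,  σ = 0.7691 rad → d_gc = 2647.3 nmi
Rhumb line: Δψ = -0.1609, q = Δφ/Δψ = 0.7158, d_rh = R√(Δφ²+q²Δλ²) = 2716.5 nmi
Excess = 2716.5 − 2647.3 = 69.2 ≈ 69 nmi

69 nmi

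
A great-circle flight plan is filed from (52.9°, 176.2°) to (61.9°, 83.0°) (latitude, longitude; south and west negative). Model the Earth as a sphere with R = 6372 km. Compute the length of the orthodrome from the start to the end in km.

cos σ = sin φ₁ sin φ₂ + cos φ₁ cos φ₂ cos Δλ
      = sin(52.90°)sin(61.90°) + cos(52.90°)cos(61.90°)cos(-93.20°) = 0.6877
σ = 46.551° → d = Rσ = 6372·0.81247 = 5177 km

5177 km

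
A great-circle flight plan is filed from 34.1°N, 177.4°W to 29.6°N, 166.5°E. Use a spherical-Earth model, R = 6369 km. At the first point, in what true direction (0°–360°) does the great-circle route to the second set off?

256.2°

θ = atan2( sin Δλ·cos φ₂ ,  cos φ₁ sin φ₂ − sin φ₁ cos φ₂ cos Δλ )
  = atan2(-0.2411, -0.0593) = 256.17°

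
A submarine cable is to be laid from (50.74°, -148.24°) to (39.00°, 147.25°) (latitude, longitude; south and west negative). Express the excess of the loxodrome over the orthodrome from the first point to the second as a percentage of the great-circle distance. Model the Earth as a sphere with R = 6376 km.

Great circle: σ = 0.7969 rad → d_gc = Rσ = 5081.1 km
Rhumb: Δφ = -0.2049, Δλ = -1.1259, Δψ = -0.2906, q = Δφ/Δψ = 0.7050 → d_rh = R√(Δφ²+q²Δλ²) = 5226.9 km
Excess = (5226.9 − 5081.1) / 5081.1 = 145.8 / 5081.1 = 2.87% ≈ 2.9%

2.9%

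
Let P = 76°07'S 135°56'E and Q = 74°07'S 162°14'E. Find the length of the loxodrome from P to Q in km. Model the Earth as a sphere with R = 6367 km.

782 km

Δψ = ln[tan(π/4+φ₂/2)/tan(π/4+φ₁/2)] = +0.1361;  Δφ = +0.0349 rad,  Δλ = +0.4590 rad
q = Δφ/Δψ = 0.2565
d = R·√(Δφ² + q²Δλ²) = 6367·0.12279 = 782 km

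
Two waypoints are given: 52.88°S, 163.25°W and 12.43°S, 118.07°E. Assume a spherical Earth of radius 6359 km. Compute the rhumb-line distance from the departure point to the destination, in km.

8370 km

Δψ = ln[tan(π/4+φ₂/2)/tan(π/4+φ₁/2)] = +0.8727;  Δφ = +0.7060 rad,  Δλ = -1.3732 rad
q = Δφ/Δψ = 0.8090
d = R·√(Δφ² + q²Δλ²) = 6359·1.31625 = 8370 km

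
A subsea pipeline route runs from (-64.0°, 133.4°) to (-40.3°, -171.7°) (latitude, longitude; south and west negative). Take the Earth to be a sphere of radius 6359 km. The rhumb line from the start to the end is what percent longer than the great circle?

Great circle: σ = 0.6863 rad → d_gc = Rσ = 4364.4 km
Rhumb: Δφ = +0.4136, Δλ = +0.9582, Δψ = +0.6961, q = Δφ/Δψ = 0.5942 → d_rh = R√(Δφ²+q²Δλ²) = 4475.1 km
Excess = (4475.1 − 4364.4) / 4364.4 = 110.7 / 4364.4 = 2.54% ≈ 2.5%

2.5%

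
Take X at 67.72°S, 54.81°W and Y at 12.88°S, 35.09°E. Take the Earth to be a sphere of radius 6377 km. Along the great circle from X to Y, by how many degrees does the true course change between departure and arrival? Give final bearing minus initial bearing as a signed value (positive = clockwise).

-72.1°

Initial bearing θ₁ = atan2(sin Δλ cos φ₂, cos φ₁ sin φ₂ − sin φ₁ cos φ₂ cos Δλ) = 94.86°
Final bearing θ₂ = (initial bearing from the destination back to the start) + 180° = 22.80°
Δθ = θ₂ − θ₁ = -72.1°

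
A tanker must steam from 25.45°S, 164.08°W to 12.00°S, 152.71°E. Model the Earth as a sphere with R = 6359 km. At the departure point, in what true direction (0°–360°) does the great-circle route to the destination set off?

N = sin Δλ·cos φ₂ = -0.6697;  D = cos φ₁ sin φ₂ − sin φ₁ cos φ₂ cos Δλ = +0.1186
initial course = atan2(N, D) = 280.04°

280.0°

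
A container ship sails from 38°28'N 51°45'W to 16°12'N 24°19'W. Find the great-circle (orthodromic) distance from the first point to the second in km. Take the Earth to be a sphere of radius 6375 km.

Haversine: a = sin²(Δφ/2)+cos φ₁ cos φ₂ sin²(Δλ/2) = 0.07956;  σ = 2·atan2(√a,√(1−a))
σ = 32.767° → d = Rσ = 6375·0.57189 = 3646 km

3646 km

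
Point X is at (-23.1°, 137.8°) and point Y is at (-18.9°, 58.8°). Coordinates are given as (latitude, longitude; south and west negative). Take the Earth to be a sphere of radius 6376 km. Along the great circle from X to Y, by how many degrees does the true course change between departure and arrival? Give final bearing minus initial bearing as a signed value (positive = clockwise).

+32.9°

Initial bearing θ₁ = atan2(sin Δλ cos φ₂, cos φ₁ sin φ₂ − sin φ₁ cos φ₂ cos Δλ) = 256.26°
Final bearing θ₂ = (initial bearing from the destination back to the start) + 180° = 289.19°
Δθ = θ₂ − θ₁ = +32.9°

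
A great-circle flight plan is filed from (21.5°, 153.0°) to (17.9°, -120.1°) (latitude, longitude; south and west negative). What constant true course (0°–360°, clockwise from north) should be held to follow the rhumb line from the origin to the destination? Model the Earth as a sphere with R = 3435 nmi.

92.5°

Meridional parts: M(φ₁)=+0.3844, M(φ₂)=+0.3176 → ΔM = -0.0668;  Δλ = +1.5167 rad
tan C = Δλ / ΔM = -22.7214 → C = 92.52°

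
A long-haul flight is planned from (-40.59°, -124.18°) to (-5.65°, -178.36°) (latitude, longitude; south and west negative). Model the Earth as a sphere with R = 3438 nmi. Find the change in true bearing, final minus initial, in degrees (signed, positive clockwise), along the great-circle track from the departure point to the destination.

Initial bearing θ₁ = atan2(sin Δλ cos φ₂, cos φ₁ sin φ₂ − sin φ₁ cos φ₂ cos Δλ) = 290.65°
Final bearing θ₂ = (initial bearing from the destination back to the start) + 180° = 314.43°
Δθ = θ₂ − θ₁ = +23.8°

+23.8°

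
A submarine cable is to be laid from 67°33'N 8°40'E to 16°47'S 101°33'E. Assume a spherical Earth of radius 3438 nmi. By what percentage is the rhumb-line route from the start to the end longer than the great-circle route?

3.7%

Great circle: σ = 1.8601 rad → d_gc = Rσ = 6394.9 nmi
Rhumb: Δφ = -1.4719, Δλ = +1.6211, Δψ = -1.9144, q = Δφ/Δψ = 0.7689 → d_rh = R√(Δφ²+q²Δλ²) = 6631.0 nmi
Excess = (6631.0 − 6394.9) / 6394.9 = 236.1 / 6394.9 = 3.69% ≈ 3.7%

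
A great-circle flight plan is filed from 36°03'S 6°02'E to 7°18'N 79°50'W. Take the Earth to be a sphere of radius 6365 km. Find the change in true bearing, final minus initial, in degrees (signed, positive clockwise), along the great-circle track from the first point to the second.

+27.9°

At departure: θ₁ = atan2(sin Δλ cos φ₂, cos φ₁ sin φ₂ − sin φ₁ cos φ₂ cos Δλ) = 278.33°
At arrival: θ₂ = atan2(sin Δλ cos φ₁, −cos φ₂ sin φ₁ + sin φ₂ cos φ₁ cos Δλ) = 306.24°
Δθ = θ₂ − θ₁ = +27.9°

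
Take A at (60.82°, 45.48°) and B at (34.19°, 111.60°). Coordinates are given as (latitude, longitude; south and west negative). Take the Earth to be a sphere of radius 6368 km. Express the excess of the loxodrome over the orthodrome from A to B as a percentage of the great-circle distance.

Great circle: σ = 0.8581 rad → d_gc = Rσ = 5464.3 km
Rhumb: Δφ = -0.4648, Δλ = +1.1540, Δψ = -0.7103, q = Δφ/Δψ = 0.6544 → d_rh = R√(Δφ²+q²Δλ²) = 5646.6 km
Excess = (5646.6 − 5464.3) / 5464.3 = 182.3 / 5464.3 = 3.34% ≈ 3.3%

3.3%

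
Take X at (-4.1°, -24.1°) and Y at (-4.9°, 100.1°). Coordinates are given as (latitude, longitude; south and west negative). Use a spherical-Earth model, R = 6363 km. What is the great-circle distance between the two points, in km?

Haversine: a = sin²(Δφ/2)+cos φ₁ cos φ₂ sin²(Δλ/2) = 0.77624;  σ = 2·atan2(√a,√(1−a))
σ = 123.538° → d = Rσ = 6363·2.15614 = 13720 km

13720 km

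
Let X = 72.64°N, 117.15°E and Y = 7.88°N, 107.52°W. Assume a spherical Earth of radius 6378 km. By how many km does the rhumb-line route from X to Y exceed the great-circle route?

Great circle: cos σ = sin φ₁ sin φ₂ + cos φ₁ cos φ₂ cos Δλ,  σ = 1.6502 rad → d_gc = 10525.1 km
Rhumb line: Δψ = -1.7415, q = Δφ/Δψ = 0.6490, d_rh = R√(Δφ²+q²Δλ²) = 12147.3 km
Excess = 12147.3 − 10525.1 = 1622.2 ≈ 1622 km

1622 km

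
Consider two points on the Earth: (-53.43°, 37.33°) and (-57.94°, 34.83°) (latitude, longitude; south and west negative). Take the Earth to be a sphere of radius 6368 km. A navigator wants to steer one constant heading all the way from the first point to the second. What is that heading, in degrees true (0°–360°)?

197.3°

Δψ = ln[tan(π/4+φ₂/2)/tan(π/4+φ₁/2)] = -0.1398
Δλ = -0.0436 rad (taken the short way round)
course = atan2(Δλ, Δψ) = 197.33°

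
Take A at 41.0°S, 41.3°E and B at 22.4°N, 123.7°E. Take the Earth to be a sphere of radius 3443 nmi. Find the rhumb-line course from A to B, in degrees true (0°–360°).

Meridional parts: M(φ₁)=-0.7859, M(φ₂)=+0.4013 → ΔM = +1.1872;  Δλ = +1.4382 rad
tan C = Δλ / ΔM = +1.2114 → C = 50.46°

50.5°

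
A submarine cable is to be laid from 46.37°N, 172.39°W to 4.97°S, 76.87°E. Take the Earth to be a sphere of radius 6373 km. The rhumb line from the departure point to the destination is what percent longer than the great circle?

Great circle: σ = 1.8819 rad → d_gc = Rσ = 11993.5 km
Rhumb: Δφ = -0.8961, Δλ = -1.9328, Δψ = -1.0025, q = Δφ/Δψ = 0.8939 → d_rh = R√(Δφ²+q²Δλ²) = 12403.0 km
Excess = (12403.0 − 11993.5) / 11993.5 = 409.5 / 11993.5 = 3.41% ≈ 3.4%

3.4%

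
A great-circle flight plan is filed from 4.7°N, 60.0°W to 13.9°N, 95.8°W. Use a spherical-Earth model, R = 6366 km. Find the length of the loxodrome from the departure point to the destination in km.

4052 km

Rhumb course C = atan2(Δλ, Δψ) with Δψ = ln[tan(π/4+φ₂/2)/tan(π/4+φ₁/2)] = +0.1629, Δλ = -0.6248 → C = 284.61°
d = R·|Δφ| / |cos C| = 6366·0.16057 / 0.25227 = 4052 km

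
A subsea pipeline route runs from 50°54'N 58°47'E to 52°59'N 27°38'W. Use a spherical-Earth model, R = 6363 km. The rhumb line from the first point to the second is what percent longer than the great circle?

6.7%

Great circle: σ = 0.8719 rad → d_gc = Rσ = 5547.9 km
Rhumb: Δφ = +0.0364, Δλ = -1.5083, Δψ = +0.0590, q = Δφ/Δψ = 0.6163 → d_rh = R√(Δφ²+q²Δλ²) = 5919.4 km
Excess = (5919.4 − 5547.9) / 5547.9 = 371.5 / 5547.9 = 6.70% ≈ 6.7%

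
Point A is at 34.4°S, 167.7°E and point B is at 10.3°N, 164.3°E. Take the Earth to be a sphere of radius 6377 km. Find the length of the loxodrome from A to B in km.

4988 km

Δψ = ln[tan(π/4+φ₂/2)/tan(π/4+φ₁/2)] = +0.8208;  Δφ = +0.7802 rad,  Δλ = -0.0593 rad
q = Δφ/Δψ = 0.9504
d = R·√(Δφ² + q²Δλ²) = 6377·0.78220 = 4988 km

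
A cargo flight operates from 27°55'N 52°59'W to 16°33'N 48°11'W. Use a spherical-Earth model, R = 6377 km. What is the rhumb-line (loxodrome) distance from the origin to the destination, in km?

Δψ = ln[tan(π/4+φ₂/2)/tan(π/4+φ₁/2)] = -0.2148;  Δφ = -0.1984 rad,  Δλ = +0.0838 rad
q = Δφ/Δψ = 0.9236
d = R·√(Δφ² + q²Δλ²) = 6377·0.21294 = 1358 km

1358 km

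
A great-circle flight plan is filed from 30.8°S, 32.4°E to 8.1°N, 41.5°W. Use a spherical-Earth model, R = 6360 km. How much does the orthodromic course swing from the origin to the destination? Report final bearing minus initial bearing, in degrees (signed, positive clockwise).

+17.8°

At departure: θ₁ = atan2(sin Δλ cos φ₂, cos φ₁ sin φ₂ − sin φ₁ cos φ₂ cos Δλ) = 285.38°
At arrival: θ₂ = atan2(sin Δλ cos φ₁, −cos φ₂ sin φ₁ + sin φ₂ cos φ₁ cos Δλ) = 303.22°
Δθ = θ₂ − θ₁ = +17.8°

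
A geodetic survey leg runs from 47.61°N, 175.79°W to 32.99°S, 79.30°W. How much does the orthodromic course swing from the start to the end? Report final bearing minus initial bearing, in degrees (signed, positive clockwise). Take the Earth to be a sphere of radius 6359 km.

At departure: θ₁ = atan2(sin Δλ cos φ₂, cos φ₁ sin φ₂ − sin φ₁ cos φ₂ cos Δλ) = 109.62°
At arrival: θ₂ = atan2(sin Δλ cos φ₁, −cos φ₂ sin φ₁ + sin φ₂ cos φ₁ cos Δλ) = 130.79°
Δθ = θ₂ − θ₁ = +21.2°

+21.2°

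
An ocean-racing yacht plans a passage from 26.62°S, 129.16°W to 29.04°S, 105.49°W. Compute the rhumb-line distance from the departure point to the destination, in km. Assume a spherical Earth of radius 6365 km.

Δψ = ln[tan(π/4+φ₂/2)/tan(π/4+φ₁/2)] = -0.0478;  Δφ = -0.0422 rad,  Δλ = +0.4131 rad
q = Δφ/Δψ = 0.8842
d = R·√(Δφ² + q²Δλ²) = 6365·0.36773 = 2341 km

2341 km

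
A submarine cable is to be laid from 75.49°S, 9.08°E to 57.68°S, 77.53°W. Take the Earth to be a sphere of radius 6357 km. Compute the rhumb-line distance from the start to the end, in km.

4134 km

Δψ = ln[tan(π/4+φ₂/2)/tan(π/4+φ₁/2)] = +0.8225;  Δφ = +0.3108 rad,  Δλ = -1.5116 rad
q = Δφ/Δψ = 0.3779
d = R·√(Δφ² + q²Δλ²) = 6357·0.65037 = 4134 km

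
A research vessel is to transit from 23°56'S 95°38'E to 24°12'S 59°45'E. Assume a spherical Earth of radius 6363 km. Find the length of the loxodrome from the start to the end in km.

3639 km

Δψ = ln[tan(π/4+φ₂/2)/tan(π/4+φ₁/2)] = -0.0051;  Δφ = -0.0047 rad,  Δλ = -0.6263 rad
q = Δφ/Δψ = 0.9131
d = R·√(Δφ² + q²Δλ²) = 6363·0.57186 = 3639 km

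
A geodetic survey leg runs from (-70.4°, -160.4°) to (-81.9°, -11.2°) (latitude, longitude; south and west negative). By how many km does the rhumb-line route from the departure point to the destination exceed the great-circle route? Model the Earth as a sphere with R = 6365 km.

958 km

Great circle: cos σ = sin φ₁ sin φ₂ + cos φ₁ cos φ₂ cos Δλ,  σ = 0.4689 rad → d_gc = 2984.6 km
Rhumb line: Δψ = -0.8918, q = Δφ/Δψ = 0.2251, d_rh = R√(Δφ²+q²Δλ²) = 3943.0 km
Excess = 3943.0 − 2984.6 = 958.4 ≈ 958 km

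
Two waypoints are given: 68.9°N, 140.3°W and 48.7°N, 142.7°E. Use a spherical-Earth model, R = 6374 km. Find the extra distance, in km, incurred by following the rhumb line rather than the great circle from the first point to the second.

Great circle: cos σ = sin φ₁ sin φ₂ + cos φ₁ cos φ₂ cos Δλ,  σ = 0.7161 rad → d_gc = 4564.7 km
Rhumb line: Δψ = -0.7049, q = Δφ/Δψ = 0.5002, d_rh = R√(Δφ²+q²Δλ²) = 4838.1 km
Excess = 4838.1 − 4564.7 = 273.4 ≈ 273 km

273 km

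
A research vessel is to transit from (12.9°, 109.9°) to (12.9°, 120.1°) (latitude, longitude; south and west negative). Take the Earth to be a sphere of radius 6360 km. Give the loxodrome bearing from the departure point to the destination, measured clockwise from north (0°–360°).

Δψ = ln[tan(π/4+φ₂/2)/tan(π/4+φ₁/2)] = +0.0000
Δλ = +0.1780 rad (taken the short way round)
course = atan2(Δλ, Δψ) = 90.00°

90.0°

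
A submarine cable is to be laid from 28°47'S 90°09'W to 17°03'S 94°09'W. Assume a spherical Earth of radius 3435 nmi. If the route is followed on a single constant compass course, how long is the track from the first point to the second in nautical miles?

Δψ = ln[tan(π/4+φ₂/2)/tan(π/4+φ₁/2)] = +0.2229;  Δφ = +0.2048 rad,  Δλ = -0.0698 rad
q = Δφ/Δψ = 0.9189
d = R·√(Δφ² + q²Δλ²) = 3435·0.21460 = 737 nmi

737 nmi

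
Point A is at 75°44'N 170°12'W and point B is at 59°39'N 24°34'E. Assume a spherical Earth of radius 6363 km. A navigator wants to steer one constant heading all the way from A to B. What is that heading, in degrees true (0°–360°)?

255.0°

Δψ = ln[tan(π/4+φ₂/2)/tan(π/4+φ₁/2)] = -0.7735
Δλ = -2.8839 rad (taken the short way round)
course = atan2(Δλ, Δψ) = 254.99°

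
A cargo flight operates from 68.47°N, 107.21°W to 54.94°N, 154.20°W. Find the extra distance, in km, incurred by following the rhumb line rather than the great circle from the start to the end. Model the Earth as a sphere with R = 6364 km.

Great circle: cos σ = sin φ₁ sin φ₂ + cos φ₁ cos φ₂ cos Δλ,  σ = 0.4389 rad → d_gc = 2792.9 km
Rhumb line: Δψ = -0.5077, q = Δφ/Δψ = 0.4652, d_rh = R√(Δφ²+q²Δλ²) = 2855.3 km
Excess = 2855.3 − 2792.9 = 62.4 ≈ 62 km

62 km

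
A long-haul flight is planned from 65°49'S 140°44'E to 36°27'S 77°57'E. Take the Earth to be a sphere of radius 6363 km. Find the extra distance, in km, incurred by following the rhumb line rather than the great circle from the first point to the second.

169 km

Great circle: cos σ = sin φ₁ sin φ₂ + cos φ₁ cos φ₂ cos Δλ,  σ = 0.8056 rad → d_gc = 5125.9 km
Rhumb line: Δψ = +0.8567, q = Δφ/Δψ = 0.5983, d_rh = R√(Δφ²+q²Δλ²) = 5295.0 km
Excess = 5295.0 − 5125.9 = 169.1 ≈ 169 km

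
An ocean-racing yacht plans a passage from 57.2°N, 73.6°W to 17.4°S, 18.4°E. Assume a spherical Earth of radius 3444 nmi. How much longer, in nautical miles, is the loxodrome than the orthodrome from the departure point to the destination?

148 nmi

Great circle: cos σ = sin φ₁ sin φ₂ + cos φ₁ cos φ₂ cos Δλ,  σ = 1.8436 rad → d_gc = 6349.26 nmi
Rhumb line: Δψ = -1.5316, q = Δφ/Δψ = 0.8501, d_rh = R√(Δφ²+q²Δλ²) = 6496.83 nmi
Excess = 6496.83 − 6349.26 = 147.57 ≈ 148 nmi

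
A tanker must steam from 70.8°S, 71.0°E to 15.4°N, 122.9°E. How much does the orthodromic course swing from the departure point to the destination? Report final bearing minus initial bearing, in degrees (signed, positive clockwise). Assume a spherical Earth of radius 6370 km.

Initial bearing θ₁ = atan2(sin Δλ cos φ₂, cos φ₁ sin φ₂ − sin φ₁ cos φ₂ cos Δλ) = 49.45°
Final bearing θ₂ = (initial bearing from the destination back to the start) + 180° = 15.02°
Δθ = θ₂ − θ₁ = -34.4°

-34.4°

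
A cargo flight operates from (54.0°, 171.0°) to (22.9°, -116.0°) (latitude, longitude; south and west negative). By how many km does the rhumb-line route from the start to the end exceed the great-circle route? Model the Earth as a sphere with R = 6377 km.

211 km

Great circle: cos σ = sin φ₁ sin φ₂ + cos φ₁ cos φ₂ cos Δλ,  σ = 1.0780 rad → d_gc = 6874.2 km
Rhumb line: Δψ = -0.7134, q = Δφ/Δψ = 0.7608, d_rh = R√(Δφ²+q²Δλ²) = 7084.9 km
Excess = 7084.9 − 6874.2 = 210.7 ≈ 211 km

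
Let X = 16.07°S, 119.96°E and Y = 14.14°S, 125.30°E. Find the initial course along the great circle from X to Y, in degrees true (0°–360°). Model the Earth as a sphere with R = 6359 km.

70.2°

N = sin Δλ·cos φ₂ = +0.0902;  D = cos φ₁ sin φ₂ − sin φ₁ cos φ₂ cos Δλ = +0.0325
initial course = atan2(N, D) = 70.19°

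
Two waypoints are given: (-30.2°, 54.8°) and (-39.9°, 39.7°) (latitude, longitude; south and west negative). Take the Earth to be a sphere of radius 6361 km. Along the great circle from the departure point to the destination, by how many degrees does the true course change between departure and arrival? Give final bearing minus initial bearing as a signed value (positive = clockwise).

+8.7°

Initial bearing θ₁ = atan2(sin Δλ cos φ₂, cos φ₁ sin φ₂ − sin φ₁ cos φ₂ cos Δλ) = 227.71°
Final bearing θ₂ = (initial bearing from the destination back to the start) + 180° = 236.44°
Δθ = θ₂ − θ₁ = +8.7°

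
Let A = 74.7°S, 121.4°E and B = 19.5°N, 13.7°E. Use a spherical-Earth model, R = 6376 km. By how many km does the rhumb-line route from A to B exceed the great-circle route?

791 km

Great circle: cos σ = sin φ₁ sin φ₂ + cos φ₁ cos φ₂ cos Δλ,  σ = 1.9797 rad → d_gc = 12622.5 km
Rhumb line: Δψ = +2.3547, q = Δφ/Δψ = 0.6982, d_rh = R√(Δφ²+q²Δλ²) = 13413.4 km
Excess = 13413.4 − 12622.5 = 790.9 ≈ 791 km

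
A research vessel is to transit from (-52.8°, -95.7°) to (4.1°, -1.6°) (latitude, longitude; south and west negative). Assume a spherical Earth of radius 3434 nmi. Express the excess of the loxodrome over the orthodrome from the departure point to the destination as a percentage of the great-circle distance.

3.0%

Great circle: σ = 1.6710 rad → d_gc = Rσ = 5738.3 nmi
Rhumb: Δφ = +0.9931, Δλ = +1.6424, Δψ = +1.1607, q = Δφ/Δψ = 0.8556 → d_rh = R√(Δφ²+q²Δλ²) = 5909.0 nmi
Excess = (5909.0 − 5738.3) / 5738.3 = 170.7 / 5738.3 = 2.97% ≈ 3.0%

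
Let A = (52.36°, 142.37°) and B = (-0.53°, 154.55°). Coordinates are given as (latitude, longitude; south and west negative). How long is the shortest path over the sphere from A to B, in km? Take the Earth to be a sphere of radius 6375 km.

cos σ = sin φ₁ sin φ₂ + cos φ₁ cos φ₂ cos Δλ
      = sin(52.36°)sin(-0.53°) + cos(52.36°)cos(-0.53°)cos(12.18°) = 0.5896
σ = 53.871° → d = Rσ = 6375·0.94023 = 5994 km

5994 km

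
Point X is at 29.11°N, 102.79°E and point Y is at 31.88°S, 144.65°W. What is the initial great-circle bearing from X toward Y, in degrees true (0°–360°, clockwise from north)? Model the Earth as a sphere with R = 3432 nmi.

N = sin Δλ·cos φ₂ = +0.7842;  D = cos φ₁ sin φ₂ − sin φ₁ cos φ₂ cos Δλ = -0.3029
initial course = atan2(N, D) = 111.12°

111.1°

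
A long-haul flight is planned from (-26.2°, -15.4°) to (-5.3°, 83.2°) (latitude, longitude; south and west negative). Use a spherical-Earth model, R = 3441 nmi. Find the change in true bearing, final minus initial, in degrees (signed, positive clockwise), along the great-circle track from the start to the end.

-35.6°

Initial bearing θ₁ = atan2(sin Δλ cos φ₂, cos φ₁ sin φ₂ − sin φ₁ cos φ₂ cos Δλ) = 98.58°
Final bearing θ₂ = (initial bearing from the destination back to the start) + 180° = 63.00°
Δθ = θ₂ − θ₁ = -35.6°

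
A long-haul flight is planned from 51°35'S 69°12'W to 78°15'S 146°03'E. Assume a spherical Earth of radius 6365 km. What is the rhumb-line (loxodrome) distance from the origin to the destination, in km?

6814 km

Rhumb course C = atan2(Δλ, Δψ) with Δψ = ln[tan(π/4+φ₂/2)/tan(π/4+φ₁/2)] = -1.2196, Δλ = -2.5264 → C = 244.23°
d = R·|Δφ| / |cos C| = 6365·0.46542 / 0.43474 = 6814 km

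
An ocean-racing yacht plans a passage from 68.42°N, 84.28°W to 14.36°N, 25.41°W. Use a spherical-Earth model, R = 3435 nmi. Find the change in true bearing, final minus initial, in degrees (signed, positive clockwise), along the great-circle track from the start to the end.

At departure: θ₁ = atan2(sin Δλ cos φ₂, cos φ₁ sin φ₂ − sin φ₁ cos φ₂ cos Δλ) = 114.30°
At arrival: θ₂ = atan2(sin Δλ cos φ₁, −cos φ₂ sin φ₁ + sin φ₂ cos φ₁ cos Δλ) = 159.76°
Δθ = θ₂ − θ₁ = +45.5°

+45.5°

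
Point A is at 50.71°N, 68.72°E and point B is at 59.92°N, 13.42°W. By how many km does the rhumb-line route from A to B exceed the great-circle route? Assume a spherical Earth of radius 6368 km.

319 km

Great circle: cos σ = sin φ₁ sin φ₂ + cos φ₁ cos φ₂ cos Δλ,  σ = 0.7769 rad → d_gc = 4946.99 km
Rhumb line: Δψ = +0.2841, q = Δφ/Δψ = 0.5659, d_rh = R√(Δφ²+q²Δλ²) = 5266.47 km
Excess = 5266.47 − 4946.99 = 319.48 ≈ 319 km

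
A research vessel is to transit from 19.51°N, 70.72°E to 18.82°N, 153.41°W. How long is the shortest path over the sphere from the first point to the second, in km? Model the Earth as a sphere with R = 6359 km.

Haversine: a = sin²(Δφ/2)+cos φ₁ cos φ₂ sin²(Δλ/2) = 0.76632;  σ = 2·atan2(√a,√(1−a))
σ = 122.184° → d = Rσ = 6359·2.13252 = 13561 km

13561 km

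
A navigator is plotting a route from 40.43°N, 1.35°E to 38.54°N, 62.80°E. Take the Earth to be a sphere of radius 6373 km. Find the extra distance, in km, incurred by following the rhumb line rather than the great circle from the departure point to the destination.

109 km

Great circle: cos σ = sin φ₁ sin φ₂ + cos φ₁ cos φ₂ cos Δλ,  σ = 0.8112 rad → d_gc = 5169.9 km
Rhumb line: Δψ = -0.0427, q = Δφ/Δψ = 0.7717, d_rh = R√(Δφ²+q²Δλ²) = 5278.9 km
Excess = 5278.9 − 5169.9 = 109.0 ≈ 109 km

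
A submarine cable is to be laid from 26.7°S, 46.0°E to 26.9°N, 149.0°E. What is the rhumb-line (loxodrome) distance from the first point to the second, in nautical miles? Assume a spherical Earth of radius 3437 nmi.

6762 nmi

Rhumb course C = atan2(Δλ, Δψ) with Δψ = ln[tan(π/4+φ₂/2)/tan(π/4+φ₁/2)] = +0.9716, Δλ = +1.7977 → C = 61.61°
d = R·|Δφ| / |cos C| = 3437·0.93550 / 0.47547 = 6762 nmi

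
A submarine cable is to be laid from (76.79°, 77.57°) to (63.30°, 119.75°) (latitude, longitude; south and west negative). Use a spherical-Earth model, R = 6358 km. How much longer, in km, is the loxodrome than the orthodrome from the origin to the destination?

Great circle: cos σ = sin φ₁ sin φ₂ + cos φ₁ cos φ₂ cos Δλ,  σ = 0.3307 rad → d_gc = 2102.5 km
Rhumb line: Δψ = -0.7176, q = Δφ/Δψ = 0.3281, d_rh = R√(Δφ²+q²Δλ²) = 2144.6 km
Excess = 2144.6 − 2102.5 = 42.1 ≈ 42 km

42 km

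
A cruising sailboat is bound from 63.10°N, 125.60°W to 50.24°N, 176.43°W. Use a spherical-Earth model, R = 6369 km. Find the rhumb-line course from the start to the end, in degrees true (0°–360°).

Δψ = ln[tan(π/4+φ₂/2)/tan(π/4+φ₁/2)] = -0.4134
Δλ = -0.8872 rad (taken the short way round)
course = atan2(Δλ, Δψ) = 245.01°

245.0°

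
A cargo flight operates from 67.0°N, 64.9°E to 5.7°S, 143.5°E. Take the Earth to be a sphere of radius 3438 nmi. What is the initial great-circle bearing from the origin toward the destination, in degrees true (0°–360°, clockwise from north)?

102.7°

θ = atan2( sin Δλ·cos φ₂ ,  cos φ₁ sin φ₂ − sin φ₁ cos φ₂ cos Δλ )
  = atan2(+0.9754, -0.2199) = 102.70°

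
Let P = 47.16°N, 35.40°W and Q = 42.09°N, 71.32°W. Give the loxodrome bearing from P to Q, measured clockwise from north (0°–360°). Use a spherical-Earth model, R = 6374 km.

258.8°

Δψ = ln[tan(π/4+φ₂/2)/tan(π/4+φ₁/2)] = -0.1244
Δλ = -0.6269 rad (taken the short way round)
course = atan2(Δλ, Δψ) = 258.77°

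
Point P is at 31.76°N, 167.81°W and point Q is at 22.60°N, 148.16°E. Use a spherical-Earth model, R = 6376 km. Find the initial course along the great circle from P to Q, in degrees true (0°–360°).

268.0°

θ = atan2( sin Δλ·cos φ₂ ,  cos φ₁ sin φ₂ − sin φ₁ cos φ₂ cos Δλ )
  = atan2(-0.6417, -0.0226) = 267.98°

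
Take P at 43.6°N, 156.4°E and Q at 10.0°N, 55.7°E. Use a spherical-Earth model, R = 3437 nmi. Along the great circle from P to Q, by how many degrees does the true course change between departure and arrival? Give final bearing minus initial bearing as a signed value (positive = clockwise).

Initial bearing θ₁ = atan2(sin Δλ cos φ₂, cos φ₁ sin φ₂ − sin φ₁ cos φ₂ cos Δλ) = 284.59°
Final bearing θ₂ = (initial bearing from the destination back to the start) + 180° = 225.37°
Δθ = θ₂ − θ₁ = -59.2°

-59.2°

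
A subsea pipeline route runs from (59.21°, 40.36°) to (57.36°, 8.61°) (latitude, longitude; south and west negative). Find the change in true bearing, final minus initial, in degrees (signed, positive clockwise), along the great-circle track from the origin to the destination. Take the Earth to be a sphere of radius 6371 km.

-27.2°

At departure: θ₁ = atan2(sin Δλ cos φ₂, cos φ₁ sin φ₂ − sin φ₁ cos φ₂ cos Δλ) = 277.44°
At arrival: θ₂ = atan2(sin Δλ cos φ₁, −cos φ₂ sin φ₁ + sin φ₂ cos φ₁ cos Δλ) = 250.24°
Δθ = θ₂ − θ₁ = -27.2°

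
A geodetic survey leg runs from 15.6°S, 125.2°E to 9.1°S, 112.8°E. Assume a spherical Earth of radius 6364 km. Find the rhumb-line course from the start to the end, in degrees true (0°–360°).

Meridional parts: M(φ₁)=-0.2757, M(φ₂)=-0.1595 → ΔM = +0.1162;  Δλ = -0.2164 rad
tan C = Δλ / ΔM = -1.8625 → C = 298.23°

298.2°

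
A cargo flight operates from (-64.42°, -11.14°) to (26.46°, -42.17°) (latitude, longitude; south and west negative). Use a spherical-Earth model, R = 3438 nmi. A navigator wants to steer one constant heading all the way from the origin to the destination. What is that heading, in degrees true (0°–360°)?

344.6°

Δψ = ln[tan(π/4+φ₂/2)/tan(π/4+φ₁/2)] = +1.9619
Δλ = -0.5416 rad (taken the short way round)
course = atan2(Δλ, Δψ) = 344.57°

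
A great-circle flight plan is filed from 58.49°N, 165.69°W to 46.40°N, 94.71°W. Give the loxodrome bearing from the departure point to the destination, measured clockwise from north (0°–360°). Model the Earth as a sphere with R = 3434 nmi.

Δψ = ln[tan(π/4+φ₂/2)/tan(π/4+φ₁/2)] = -0.3490
Δλ = +1.2388 rad (taken the short way round)
course = atan2(Δλ, Δψ) = 105.74°

105.7°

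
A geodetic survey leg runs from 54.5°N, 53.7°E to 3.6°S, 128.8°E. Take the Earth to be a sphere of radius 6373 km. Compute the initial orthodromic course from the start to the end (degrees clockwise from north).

N = sin Δλ·cos φ₂ = +0.9645;  D = cos φ₁ sin φ₂ − sin φ₁ cos φ₂ cos Δλ = -0.2454
initial course = atan2(N, D) = 104.27°

104.3°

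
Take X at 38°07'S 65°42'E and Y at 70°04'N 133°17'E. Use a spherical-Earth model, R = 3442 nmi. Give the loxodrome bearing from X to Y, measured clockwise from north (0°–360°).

25.6°

Meridional parts: M(φ₁)=-0.7206, M(φ₂)=+1.7388 → ΔM = +2.4594;  Δλ = +1.1796 rad
tan C = Δλ / ΔM = +0.4796 → C = 25.62°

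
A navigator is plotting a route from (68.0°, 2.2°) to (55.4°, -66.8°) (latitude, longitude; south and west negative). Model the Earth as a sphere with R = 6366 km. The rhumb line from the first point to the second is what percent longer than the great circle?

Great circle: σ = 0.5746 rad → d_gc = Rσ = 3657.7 km
Rhumb: Δφ = -0.2199, Δλ = -1.2043, Δψ = -0.4715, q = Δφ/Δψ = 0.4664 → d_rh = R√(Δφ²+q²Δλ²) = 3840.2 km
Excess = (3840.2 − 3657.7) / 3657.7 = 182.5 / 3657.7 = 4.99% ≈ 5.0%

5.0%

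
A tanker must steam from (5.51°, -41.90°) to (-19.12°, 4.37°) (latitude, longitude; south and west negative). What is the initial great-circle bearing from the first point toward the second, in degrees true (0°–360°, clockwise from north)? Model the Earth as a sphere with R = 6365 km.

θ = atan2( sin Δλ·cos φ₂ ,  cos φ₁ sin φ₂ − sin φ₁ cos φ₂ cos Δλ )
  = atan2(+0.6827, -0.3887) = 119.66°

119.7°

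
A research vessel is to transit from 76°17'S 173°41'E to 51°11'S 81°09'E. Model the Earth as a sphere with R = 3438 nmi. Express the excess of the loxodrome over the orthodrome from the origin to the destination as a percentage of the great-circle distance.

9.5%

Great circle: σ = 0.7222 rad → d_gc = Rσ = 2482.9 nmi
Rhumb: Δφ = +0.4381, Δλ = -1.6150, Δψ = +1.0748, q = Δφ/Δψ = 0.4076 → d_rh = R√(Δφ²+q²Δλ²) = 2718.5 nmi
Excess = (2718.5 − 2482.9) / 2482.9 = 235.6 / 2482.9 = 9.49% ≈ 9.5%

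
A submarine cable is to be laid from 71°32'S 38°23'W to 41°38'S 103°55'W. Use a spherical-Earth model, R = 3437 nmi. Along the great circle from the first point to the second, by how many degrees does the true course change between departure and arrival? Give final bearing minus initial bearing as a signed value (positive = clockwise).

+58.2°

Initial bearing θ₁ = atan2(sin Δλ cos φ₂, cos φ₁ sin φ₂ − sin φ₁ cos φ₂ cos Δλ) = 276.97°
Final bearing θ₂ = (initial bearing from the destination back to the start) + 180° = 335.12°
Δθ = θ₂ − θ₁ = +58.2°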